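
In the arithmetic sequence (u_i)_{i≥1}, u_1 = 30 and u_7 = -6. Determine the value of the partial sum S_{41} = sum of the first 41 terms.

-3690

Common difference d = (-6 - 30) / (7 - 1) = -6.
u_i = 30 + (i - 1)·(-6).
u_{41} = -210; S = 41·(30 + (-210))/2 = -3690.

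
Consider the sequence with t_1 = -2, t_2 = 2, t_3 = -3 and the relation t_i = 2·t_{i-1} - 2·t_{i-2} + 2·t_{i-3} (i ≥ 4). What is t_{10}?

t_4 = -14, t_5 = -18, t_6 = -14, t_7 = -20, t_8 = -48, t_9 = -84, t_{10} = -112.

-112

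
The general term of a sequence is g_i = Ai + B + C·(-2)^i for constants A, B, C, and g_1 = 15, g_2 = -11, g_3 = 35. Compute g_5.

127

Write the equations: A + B - 2C = 15; 2A + B + 4C = -11; 3A + B - 8C = 35.
Subtracting the first from the second: A + 6C = -26.
Subtracting the second from the third: A - 12C = 46.
Solving: C = -4, A = -2, then B = 9.
Therefore g_5 = -10 + 9 + (-4)·(-32) = 127.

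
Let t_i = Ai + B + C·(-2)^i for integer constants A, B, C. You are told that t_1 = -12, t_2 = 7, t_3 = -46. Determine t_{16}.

262065

Write the equations: A + B - 2C = -12; 2A + B + 4C = 7; 3A + B - 8C = -46.
Subtracting the first from the second: A + 6C = 19.
Subtracting the second from the third: A - 12C = -53.
Solving: C = 4, A = -5, then B = 1.
Hence t_{16} = -5·16 + 1 + 4·65536 = 262065.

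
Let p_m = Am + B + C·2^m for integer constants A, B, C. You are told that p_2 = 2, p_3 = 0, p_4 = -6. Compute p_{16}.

-65502

Write the equations: 2A + B + 4C = 2; 3A + B + 8C = 0; 4A + B + 16C = -6.
Subtracting the first from the second: A + 4C = -2.
Subtracting the second from the third: A + 8C = -6.
Solving: C = -1, A = 2, then B = 2.
So p_m = 2·m + 2 + (-1)·2^m; at m=16 this is -65502.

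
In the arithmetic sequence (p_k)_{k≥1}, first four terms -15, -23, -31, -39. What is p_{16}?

Common difference d = -8.
p_k = -15 + (k - 1)·(-8).
p_{16} = -15 + 15·(-8) = -135.

-135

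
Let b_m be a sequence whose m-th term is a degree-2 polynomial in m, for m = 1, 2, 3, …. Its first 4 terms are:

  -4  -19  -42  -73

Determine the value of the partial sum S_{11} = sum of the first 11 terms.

1st diffs: -15, -23, -31.
2nd diffs: -8, -8 (constant).
Newton forward-difference form: b_m = -4 + (-15)·C(m-1,1) + (-8)·C(m-1,2).
Continuing: …, -112, -159, -214, -277, …, b_{11} = -514.
Summing m = 1..11 (11 terms) gives -2189.

-2189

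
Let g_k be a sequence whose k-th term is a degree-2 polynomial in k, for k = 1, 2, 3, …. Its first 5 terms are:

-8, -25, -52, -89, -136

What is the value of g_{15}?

1st diffs: -17, -27, -37, -47.
2nd diffs: -10, -10, -10 (constant).
Newton forward-difference form: g_k = -8 + (-17)·C(k-1,1) + (-10)·C(k-1,2).
At k = 15: k-1 = 14, so g_{15} = -8 - 238 - 910 = -1156.

-1156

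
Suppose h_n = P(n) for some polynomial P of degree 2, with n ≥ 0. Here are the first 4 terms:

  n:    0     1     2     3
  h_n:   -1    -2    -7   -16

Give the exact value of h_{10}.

1st diffs: -1, -5, -9.
2nd diffs: -4, -4 (constant).
Newton forward-difference form: h_n = -1 + (-1)·C(n,1) + (-4)·C(n,2).
At n = 10: n = 10, so h_{10} = -1 - 10 - 180 = -191.

-191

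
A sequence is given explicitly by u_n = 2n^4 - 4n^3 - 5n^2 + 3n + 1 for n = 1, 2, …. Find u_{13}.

47529

u_{13} = 2·13^4 - 4·13^3 - 5·13^2 + 3·13 + 1 = 47529.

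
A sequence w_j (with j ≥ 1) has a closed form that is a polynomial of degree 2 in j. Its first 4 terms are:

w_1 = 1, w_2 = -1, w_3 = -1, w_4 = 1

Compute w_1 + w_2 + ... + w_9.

105

1st diffs: -2, 0, 2.
2nd diffs: 2, 2 (constant).
Newton forward-difference form: w_j = 1 + (-2)·C(j-1,1) + 2·C(j-1,2).
Continuing: …, 5, 11, 19, 29, …, w_9 = 41.
Summing j = 1..9 (9 terms) gives 105.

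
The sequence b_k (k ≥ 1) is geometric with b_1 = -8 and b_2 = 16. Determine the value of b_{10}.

4096

Common ratio r = -2.
b_k = (-8)·(-2)^(k-1).
b_{10} = (-8)·(-2)^9 = 4096.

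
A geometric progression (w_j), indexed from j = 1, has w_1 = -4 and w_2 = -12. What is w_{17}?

Common ratio r = 3.
w_j = (-4)·3^(j-1).
w_{17} = (-4)·3^16 = -172186884.

-172186884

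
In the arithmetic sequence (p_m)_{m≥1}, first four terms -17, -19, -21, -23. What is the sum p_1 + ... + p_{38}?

Common difference d = -2.
p_m = -17 + (m - 1)·(-2).
p_{38} = -91; S = 38·(-17 + (-91))/2 = -2052.

-2052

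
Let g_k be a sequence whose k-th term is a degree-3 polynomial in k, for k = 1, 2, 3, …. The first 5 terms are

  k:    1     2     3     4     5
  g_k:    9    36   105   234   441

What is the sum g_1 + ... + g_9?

1st diffs: 27, 69, 129, 207.
2nd diffs: 42, 60, 78.
3rd diffs: 18, 18 (constant).
Newton forward-difference form: g_k = 9 + 27·C(k-1,1) + 42·C(k-1,2) + 18·C(k-1,3).
Continuing: 744, 1161, 1710, 2409.
Summing k = 1..9 (9 terms) gives 6849.

6849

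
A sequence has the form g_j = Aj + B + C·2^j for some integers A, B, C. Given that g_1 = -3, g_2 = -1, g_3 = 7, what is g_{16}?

At j = 1, 2, 3: A + B + 2C = -3; 2A + B + 4C = -1; 3A + B + 8C = 7.
Subtracting the first from the second: A + 2C = 2.
Subtracting the second from the third: A + 4C = 8.
Solving: C = 3, A = -4, then B = -5.
Hence g_{16} = -4·16 + (-5) + 3·65536 = 196539.

196539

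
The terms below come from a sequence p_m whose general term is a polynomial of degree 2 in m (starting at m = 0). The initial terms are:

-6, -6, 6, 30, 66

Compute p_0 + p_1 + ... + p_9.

1380

1st diffs: 0, 12, 24, 36.
2nd diffs: 12, 12, 12 (constant).
So p_m = 6m^2 - 6m - 6.
Continuing: …, 114, 174, 246, 330, …, p_9 = 426.
Summing m = 0..9 (10 terms) gives 1380.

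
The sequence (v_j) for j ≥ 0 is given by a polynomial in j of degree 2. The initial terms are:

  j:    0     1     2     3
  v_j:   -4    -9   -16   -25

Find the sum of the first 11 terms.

1st diffs: -5, -7, -9.
2nd diffs: -2, -2 (constant).
Newton forward-difference form: v_j = -4 + (-5)·C(j,1) + (-2)·C(j,2).
Continuing: …, -36, -49, -64, -81, …, v_{10} = -144.
Summing j = 0..10 (11 terms) gives -649.

-649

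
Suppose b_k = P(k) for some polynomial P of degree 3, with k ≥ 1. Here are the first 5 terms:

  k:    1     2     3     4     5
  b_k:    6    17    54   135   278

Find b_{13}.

1st diffs: 11, 37, 81, 143.
2nd diffs: 26, 44, 62.
3rd diffs: 18, 18 (constant).
Newton forward-difference form: b_k = 6 + 11·C(k-1,1) + 26·C(k-1,2) + 18·C(k-1,3).
At k = 13: k-1 = 12, so b_{13} = 6 + 132 + 1716 + 3960 = 5814.

5814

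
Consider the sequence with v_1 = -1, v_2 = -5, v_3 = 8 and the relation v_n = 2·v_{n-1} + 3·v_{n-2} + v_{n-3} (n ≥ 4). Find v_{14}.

Iterate the recurrence:
v_4 = 0  v_5 = 19  v_6 = 46  …  v_{11} = 13304  v_{12} = 40971  v_{13} = 126174  v_{14} = 388565.

388565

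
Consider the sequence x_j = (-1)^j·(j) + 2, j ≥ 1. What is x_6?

(-1)^6 = 1; j at j=6 is 6; so x_6 = 8.

8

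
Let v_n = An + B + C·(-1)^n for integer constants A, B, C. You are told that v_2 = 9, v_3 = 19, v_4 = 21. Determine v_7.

At n = 2, 3, 4: 2A + B + C = 9; 3A + B - C = 19; 4A + B + C = 21.
Subtracting the first from the second: A - 2C = 10.
Subtracting the second from the third: A + 2C = 2.
Solving: C = -2, A = 6, then B = -1.
So v_n = 6·n + (-1) + (-2)·(-1)^n; at n=7 this is 43.

43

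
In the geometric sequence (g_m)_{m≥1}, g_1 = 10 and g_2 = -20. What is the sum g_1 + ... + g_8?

Common ratio r = -2.
g_m = 10·(-2)^(m-1).
S = 10·((-2)^8 - 1)/(-2 - 1) = 10·(256 - 1)/(-3) = -850.

-850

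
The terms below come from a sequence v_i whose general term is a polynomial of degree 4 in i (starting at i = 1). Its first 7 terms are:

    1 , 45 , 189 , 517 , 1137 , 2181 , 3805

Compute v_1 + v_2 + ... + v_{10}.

1st diffs: 44, 144, 328, 620, 1044, 1624.
2nd diffs: 100, 184, 292, 424, 580.
3rd diffs: 84, 108, 132, 156.
4th diffs: 24, 24, 24 (constant).
Newton forward-difference form: v_i = 1 + 44·C(i-1,1) + 100·C(i-1,2) + 84·C(i-1,3) + 24·C(i-1,4).
Continuing: 6189, 9537, 14077.
Summing i = 1..10 (10 terms) gives 37678.

37678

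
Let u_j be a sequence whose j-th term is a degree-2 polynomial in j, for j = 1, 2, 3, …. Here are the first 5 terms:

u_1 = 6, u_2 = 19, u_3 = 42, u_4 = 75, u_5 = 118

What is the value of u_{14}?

955

1st diffs: 13, 23, 33, 43.
2nd diffs: 10, 10, 10 (constant).
Newton forward-difference form: u_j = 6 + 13·C(j-1,1) + 10·C(j-1,2).
At j = 14: j-1 = 13, so u_{14} = 6 + 169 + 780 = 955.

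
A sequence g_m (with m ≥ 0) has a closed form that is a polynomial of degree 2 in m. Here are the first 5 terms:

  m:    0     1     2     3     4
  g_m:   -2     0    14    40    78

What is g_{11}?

1st diffs: 2, 14, 26, 38.
2nd diffs: 12, 12, 12 (constant).
Newton forward-difference form: g_m = -2 + 2·C(m,1) + 12·C(m,2).
At m = 11: m = 11, so g_{11} = -2 + 22 + 660 = 680.

680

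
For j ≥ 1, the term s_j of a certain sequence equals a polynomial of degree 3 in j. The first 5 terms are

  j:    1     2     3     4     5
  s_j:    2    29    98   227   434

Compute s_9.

1st diffs: 27, 69, 129, 207.
2nd diffs: 42, 60, 78.
3rd diffs: 18, 18 (constant).
Newton forward-difference form: s_j = 2 + 27·C(j-1,1) + 42·C(j-1,2) + 18·C(j-1,3).
At j = 9: j-1 = 8, so s_9 = 2 + 216 + 1176 + 1008 = 2402.

2402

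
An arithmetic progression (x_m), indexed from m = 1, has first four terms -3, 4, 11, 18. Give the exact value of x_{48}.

326

Common difference d = 7.
x_m = -3 + (m - 1)·7.
x_{48} = -3 + 47·7 = 326.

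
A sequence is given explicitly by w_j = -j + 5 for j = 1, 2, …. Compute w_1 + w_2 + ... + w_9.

Over j = 1..9: Σj = 45.
Total = (-1)·45 + (5)·9 = 0.

0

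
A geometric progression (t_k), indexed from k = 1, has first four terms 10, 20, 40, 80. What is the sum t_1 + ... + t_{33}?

Common ratio r = 2.
t_k = 10·2^(k-1).
S = 10·(2^33 - 1)/(2 - 1) = 10·(8589934592 - 1)/(1) = 85899345910.

85899345910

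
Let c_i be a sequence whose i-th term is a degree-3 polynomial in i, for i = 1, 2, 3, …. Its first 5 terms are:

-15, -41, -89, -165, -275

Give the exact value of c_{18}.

1st diffs: -26, -48, -76, -110.
2nd diffs: -22, -28, -34.
3rd diffs: -6, -6 (constant).
Newton forward-difference form: c_i = -15 + (-26)·C(i-1,1) + (-22)·C(i-1,2) + (-6)·C(i-1,3).
At i = 18: i-1 = 17, so c_{18} = -15 - 442 - 2992 - 4080 = -7529.

-7529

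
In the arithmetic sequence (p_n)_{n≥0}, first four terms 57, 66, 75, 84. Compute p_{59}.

588

Common difference d = 9.
p_n = 57 + (n - 0)·9.
p_{59} = 57 + 59·9 = 588.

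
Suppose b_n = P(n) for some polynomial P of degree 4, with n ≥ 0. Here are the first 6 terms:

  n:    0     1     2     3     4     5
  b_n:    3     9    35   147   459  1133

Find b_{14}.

73979

1st diffs: 6, 26, 112, 312, 674.
2nd diffs: 20, 86, 200, 362.
3rd diffs: 66, 114, 162.
4th diffs: 48, 48 (constant).
Newton forward-difference form: b_n = 3 + 6·C(n,1) + 20·C(n,2) + 66·C(n,3) + 48·C(n,4).
At n = 14: n = 14, so b_{14} = 3 + 84 + 1820 + 24024 + 48048 = 73979.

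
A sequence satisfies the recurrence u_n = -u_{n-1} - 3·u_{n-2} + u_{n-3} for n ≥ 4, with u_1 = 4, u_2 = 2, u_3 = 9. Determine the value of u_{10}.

Step forward from the initial values:
u_4 = -11  u_5 = -14  u_6 = 56  u_7 = -25  u_8 = -157  u_9 = 288  u_{10} = 158.

158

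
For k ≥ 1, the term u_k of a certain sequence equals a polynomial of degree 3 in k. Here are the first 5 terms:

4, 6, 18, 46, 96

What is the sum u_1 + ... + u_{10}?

2590

1st diffs: 2, 12, 28, 50.
2nd diffs: 10, 16, 22.
3rd diffs: 6, 6 (constant).
So u_k = k^3 - k^2 - 2k + 6.
Continuing: …, 174, 286, 438, 636, …, u_{10} = 886.
Summing k = 1..10 (10 terms) gives 2590.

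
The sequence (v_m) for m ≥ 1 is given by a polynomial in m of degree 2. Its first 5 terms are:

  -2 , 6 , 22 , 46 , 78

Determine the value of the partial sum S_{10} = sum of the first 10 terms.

1st diffs: 8, 16, 24, 32.
2nd diffs: 8, 8, 8 (constant).
So v_m = 4m^2 - 4m - 2.
Continuing: …, 118, 166, 222, 286, …, v_{10} = 358.
Summing m = 1..10 (10 terms) gives 1300.

1300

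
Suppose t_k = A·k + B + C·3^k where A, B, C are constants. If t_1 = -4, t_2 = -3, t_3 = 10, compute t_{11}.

177090

Plug in k = 1, 2, 3: A + B + 3C = -4; 2A + B + 9C = -3; 3A + B + 27C = 10.
Subtracting the first from the second: A + 6C = 1.
Subtracting the second from the third: A + 18C = 13.
Solving: C = 1, A = -5, then B = -2.
Hence t_{11} = -5·11 + (-2) + 1·177147 = 177090.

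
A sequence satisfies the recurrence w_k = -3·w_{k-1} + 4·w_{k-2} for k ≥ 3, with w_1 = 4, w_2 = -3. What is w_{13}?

w_3 = 25, w_4 = -87, w_5 = 361, …, w_{10} = -366999, w_{11} = 1468009, w_{12} = -5872023, w_{13} = 23488105.
(Characteristic roots are 1 and -4.)

23488105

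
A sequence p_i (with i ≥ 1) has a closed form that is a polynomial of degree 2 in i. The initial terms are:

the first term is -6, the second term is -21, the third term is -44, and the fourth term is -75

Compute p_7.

1st diffs: -15, -23, -31.
2nd diffs: -8, -8 (constant).
Newton forward-difference form: p_i = -6 + (-15)·C(i-1,1) + (-8)·C(i-1,2).
At i = 7: i-1 = 6, so p_7 = -6 - 90 - 120 = -216.

-216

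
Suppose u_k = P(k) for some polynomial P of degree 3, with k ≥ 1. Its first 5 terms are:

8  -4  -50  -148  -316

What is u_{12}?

-4964

1st diffs: -12, -46, -98, -168.
2nd diffs: -34, -52, -70.
3rd diffs: -18, -18 (constant).
So u_k = -3k^3 + k^2 + 6k + 4.
Evaluating at k = 12 gives u_{12} = -4964.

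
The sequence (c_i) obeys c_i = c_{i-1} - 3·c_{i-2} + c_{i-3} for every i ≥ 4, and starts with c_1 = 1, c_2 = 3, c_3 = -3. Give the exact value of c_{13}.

Compute successive terms:
c_4 = -11, c_5 = 1, c_6 = 31, c_7 = 17, c_8 = -75, c_9 = -95, c_{10} = 147, c_{11} = 357, c_{12} = -179, c_{13} = -1103.

-1103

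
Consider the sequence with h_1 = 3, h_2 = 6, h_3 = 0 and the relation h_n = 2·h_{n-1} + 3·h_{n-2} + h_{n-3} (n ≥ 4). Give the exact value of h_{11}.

43533

Step forward from the initial values:
h_4 = 21; h_5 = 48; h_6 = 159; h_7 = 483; h_8 = 1491; h_9 = 4590; h_{10} = 14136; h_{11} = 43533.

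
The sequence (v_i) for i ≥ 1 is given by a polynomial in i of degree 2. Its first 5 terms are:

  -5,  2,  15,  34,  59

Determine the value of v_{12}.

402

1st diffs: 7, 13, 19, 25.
2nd diffs: 6, 6, 6 (constant).
Newton forward-difference form: v_i = -5 + 7·C(i-1,1) + 6·C(i-1,2).
At i = 12: i-1 = 11, so v_{12} = -5 + 77 + 330 = 402.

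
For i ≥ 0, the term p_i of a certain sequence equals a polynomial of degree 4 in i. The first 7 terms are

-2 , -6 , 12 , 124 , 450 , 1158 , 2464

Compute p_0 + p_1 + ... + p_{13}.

175784

1st diffs: -4, 18, 112, 326, 708, 1306.
2nd diffs: 22, 94, 214, 382, 598.
3rd diffs: 72, 120, 168, 216.
4th diffs: 48, 48, 48 (constant).
Newton forward-difference form: p_i = -2 + (-4)·C(i,1) + 22·C(i,2) + 72·C(i,3) + 48·C(i,4).
Continuing: …, 4632, 7974, 12850, 19668, …, p_{13} = 56574.
Summing i = 0..13 (14 terms) gives 175784.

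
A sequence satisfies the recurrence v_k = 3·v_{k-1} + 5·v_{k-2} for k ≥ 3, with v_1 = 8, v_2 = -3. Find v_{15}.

Step forward from the initial values:
v_3 = 31;  v_4 = 78;  v_5 = 389;  …;  v_{12} = 8545113;  v_{13} = 35826344;  v_{14} = 150204597;  v_{15} = 629745511.

629745511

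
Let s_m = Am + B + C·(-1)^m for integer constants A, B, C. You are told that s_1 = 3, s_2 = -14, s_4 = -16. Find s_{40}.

Plug in m = 1, 2, 4: A + B - C = 3; 2A + B + C = -14; 4A + B + C = -16.
Subtracting the first from the second: A + 2C = -17.
Subtracting the second from the third: 2A = -2.
Solving: C = -8, A = -1, then B = -4.
Therefore s_{40} = -40 + (-4) + (-8)·1 = -52.

-52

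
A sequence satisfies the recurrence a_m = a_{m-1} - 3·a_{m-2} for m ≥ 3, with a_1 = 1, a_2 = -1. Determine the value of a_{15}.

2876

Compute successive terms:
a_3 = -4  a_4 = -1  a_5 = 11  …  a_{12} = -346  a_{13} = -919  a_{14} = 119  a_{15} = 2876.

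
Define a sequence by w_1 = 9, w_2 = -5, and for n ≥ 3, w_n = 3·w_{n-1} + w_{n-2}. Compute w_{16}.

Iterate the recurrence:
w_3 = -6, w_4 = -23, w_5 = -75, …, w_{13} = -1063071, w_{14} = -3511085, w_{15} = -11596326, w_{16} = -38300063.

-38300063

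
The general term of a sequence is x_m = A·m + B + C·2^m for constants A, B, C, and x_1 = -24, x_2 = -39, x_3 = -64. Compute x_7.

-684

The three given values yield: A + B + 2C = -24; 2A + B + 4C = -39; 3A + B + 8C = -64.
Subtracting the first from the second: A + 2C = -15.
Subtracting the second from the third: A + 4C = -25.
Solving: C = -5, A = -5, then B = -9.
So x_m = -5·m + (-9) + (-5)·2^m; at m=7 this is -684.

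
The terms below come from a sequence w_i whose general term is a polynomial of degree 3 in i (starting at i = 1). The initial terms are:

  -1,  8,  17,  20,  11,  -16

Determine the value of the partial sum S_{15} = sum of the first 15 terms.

-7260

1st diffs: 9, 9, 3, -9, -27.
2nd diffs: 0, -6, -12, -18.
3rd diffs: -6, -6, -6 (constant).
Newton forward-difference form: w_i = -1 + 9·C(i-1,1) + (-6)·C(i-1,3).
Continuing: …, -67, -148, -265, -424, …, w_{15} = -2059.
Summing i = 1..15 (15 terms) gives -7260.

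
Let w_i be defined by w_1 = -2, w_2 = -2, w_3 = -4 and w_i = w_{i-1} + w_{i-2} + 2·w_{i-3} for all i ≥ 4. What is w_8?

Iterate the recurrence:
w_4 = -10; w_5 = -18; w_6 = -36; w_7 = -74; w_8 = -146.

-146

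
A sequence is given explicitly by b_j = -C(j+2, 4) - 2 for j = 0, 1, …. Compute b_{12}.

-1003

C(14, 4) = 1001, so b_{12} = -1003.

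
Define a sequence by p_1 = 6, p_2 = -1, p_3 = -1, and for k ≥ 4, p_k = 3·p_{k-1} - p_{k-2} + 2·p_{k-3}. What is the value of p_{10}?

Applying the relation repeatedly:
p_4 = 10; p_5 = 29; p_6 = 75; p_7 = 216; p_8 = 631; p_9 = 1827; p_{10} = 5282.

5282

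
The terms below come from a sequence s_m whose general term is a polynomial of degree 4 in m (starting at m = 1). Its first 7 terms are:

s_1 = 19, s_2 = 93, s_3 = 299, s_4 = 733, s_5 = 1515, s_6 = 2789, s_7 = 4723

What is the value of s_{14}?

1st diffs: 74, 206, 434, 782, 1274, 1934.
2nd diffs: 132, 228, 348, 492, 660.
3rd diffs: 96, 120, 144, 168.
4th diffs: 24, 24, 24 (constant).
Newton forward-difference form: s_m = 19 + 74·C(m-1,1) + 132·C(m-1,2) + 96·C(m-1,3) + 24·C(m-1,4).
At m = 14: m-1 = 13, so s_{14} = 19 + 962 + 10296 + 27456 + 17160 = 55893.

55893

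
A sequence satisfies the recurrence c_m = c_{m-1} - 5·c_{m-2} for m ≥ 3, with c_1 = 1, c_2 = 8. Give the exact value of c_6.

Step forward from the initial values:
c_3 = 3;  c_4 = -37;  c_5 = -52;  c_6 = 133.

133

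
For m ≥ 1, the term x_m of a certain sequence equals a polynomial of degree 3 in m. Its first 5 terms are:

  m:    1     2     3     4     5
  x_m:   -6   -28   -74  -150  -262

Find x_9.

1st diffs: -22, -46, -76, -112.
2nd diffs: -24, -30, -36.
3rd diffs: -6, -6 (constant).
Newton forward-difference form: x_m = -6 + (-22)·C(m-1,1) + (-24)·C(m-1,2) + (-6)·C(m-1,3).
At m = 9: m-1 = 8, so x_9 = -6 - 176 - 672 - 336 = -1190.

-1190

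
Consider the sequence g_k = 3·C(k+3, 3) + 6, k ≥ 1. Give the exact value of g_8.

501

C(11, 3) = 165, so g_8 = 501.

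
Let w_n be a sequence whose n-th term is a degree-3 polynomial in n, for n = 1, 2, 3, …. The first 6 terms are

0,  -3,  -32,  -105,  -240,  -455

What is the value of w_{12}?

1st diffs: -3, -29, -73, -135, -215.
2nd diffs: -26, -44, -62, -80.
3rd diffs: -18, -18, -18 (constant).
Newton forward-difference form: w_n = (-3)·C(n-1,1) + (-26)·C(n-1,2) + (-18)·C(n-1,3).
At n = 12: n-1 = 11, so w_{12} = -33 - 1430 - 2970 = -4433.

-4433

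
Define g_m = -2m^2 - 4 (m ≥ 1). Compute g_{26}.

g_{26} = -2·26^2 - 4 = -1356.

-1356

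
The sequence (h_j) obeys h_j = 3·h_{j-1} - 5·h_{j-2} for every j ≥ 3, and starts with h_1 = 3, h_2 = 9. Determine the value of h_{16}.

h_3 = 12;  h_4 = -9;  h_5 = -87;  …;  h_{13} = -62637;  h_{14} = -107991;  h_{15} = -10788;  h_{16} = 507591.

507591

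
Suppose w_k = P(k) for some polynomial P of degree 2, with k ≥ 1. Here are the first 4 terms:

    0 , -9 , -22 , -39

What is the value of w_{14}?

-429

1st diffs: -9, -13, -17.
2nd diffs: -4, -4 (constant).
Newton forward-difference form: w_k = (-9)·C(k-1,1) + (-4)·C(k-1,2).
At k = 14: k-1 = 13, so w_{14} = -117 - 312 = -429.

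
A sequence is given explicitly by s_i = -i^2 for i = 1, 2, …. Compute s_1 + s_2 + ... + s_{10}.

Over i = 1..10: Σi = 55, Σi² = 385.
Total = (-1)·385 = -385.

-385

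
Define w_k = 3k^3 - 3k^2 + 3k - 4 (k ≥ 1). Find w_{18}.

16574

w_{18} = 3·18^3 - 3·18^2 + 3·18 - 4 = 16574.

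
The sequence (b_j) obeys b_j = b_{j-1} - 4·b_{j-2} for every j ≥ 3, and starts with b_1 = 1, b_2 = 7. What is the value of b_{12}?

5703

b_3 = 3; b_4 = -25; b_5 = -37; b_6 = 63; b_7 = 211; b_8 = -41; b_9 = -885; b_{10} = -721; b_{11} = 2819; b_{12} = 5703.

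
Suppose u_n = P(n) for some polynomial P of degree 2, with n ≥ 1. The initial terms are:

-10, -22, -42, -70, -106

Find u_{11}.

1st diffs: -12, -20, -28, -36.
2nd diffs: -8, -8, -8 (constant).
Newton forward-difference form: u_n = -10 + (-12)·C(n-1,1) + (-8)·C(n-1,2).
At n = 11: n-1 = 10, so u_{11} = -10 - 120 - 360 = -490.

-490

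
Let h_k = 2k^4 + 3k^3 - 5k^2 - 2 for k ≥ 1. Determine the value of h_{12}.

h_{12} = 2·12^4 + 3·12^3 - 5·12^2 - 2 = 45934.

45934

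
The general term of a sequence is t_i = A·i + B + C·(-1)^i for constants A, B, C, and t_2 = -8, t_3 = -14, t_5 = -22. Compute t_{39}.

-158

At i = 2, 3, 5: 2A + B + C = -8; 3A + B - C = -14; 5A + B - C = -22.
Subtracting the first from the second: A - 2C = -6.
Subtracting the second from the third: 2A = -8.
Solving: C = 1, A = -4, then B = -1.
So t_i = -4·i + (-1) + 1·(-1)^i; at i=39 this is -158.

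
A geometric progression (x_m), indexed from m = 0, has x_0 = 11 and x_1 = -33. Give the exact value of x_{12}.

Common ratio r = -3.
x_m = 11·(-3)^(m-0).
x_{12} = 11·(-3)^12 = 5845851.

5845851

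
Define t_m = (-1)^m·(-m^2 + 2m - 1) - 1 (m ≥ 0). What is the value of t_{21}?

(-1)^21 = -1; -m^2 + 2m - 1 at m=21 is -400; so t_{21} = 399.

399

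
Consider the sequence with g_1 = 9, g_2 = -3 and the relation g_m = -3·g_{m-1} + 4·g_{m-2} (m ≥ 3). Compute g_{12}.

Applying the relation repeatedly:
g_3 = 45; g_4 = -147; g_5 = 621; g_6 = -2451; g_7 = 9837; g_8 = -39315; g_9 = 157293; g_{10} = -629139; g_{11} = 2516589; g_{12} = -10066323.
(Characteristic roots are 1 and -4.)

-10066323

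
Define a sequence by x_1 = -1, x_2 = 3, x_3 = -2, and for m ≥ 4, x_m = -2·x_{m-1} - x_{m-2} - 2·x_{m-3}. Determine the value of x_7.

-38

Step forward from the initial values:
x_4 = 3, x_5 = -10, x_6 = 21, x_7 = -38.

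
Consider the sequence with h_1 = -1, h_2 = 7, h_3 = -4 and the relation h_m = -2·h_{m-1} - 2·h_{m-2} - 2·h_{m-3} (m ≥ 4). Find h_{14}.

176

Step forward from the initial values:
h_4 = -4  h_5 = 2  h_6 = 12  …  h_{11} = -72  h_{12} = 96  h_{13} = -112  h_{14} = 176.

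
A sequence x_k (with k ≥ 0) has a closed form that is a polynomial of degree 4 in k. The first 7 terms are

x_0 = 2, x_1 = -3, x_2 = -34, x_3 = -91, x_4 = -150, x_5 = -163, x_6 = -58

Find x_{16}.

1st diffs: -5, -31, -57, -59, -13, 105.
2nd diffs: -26, -26, -2, 46, 118.
3rd diffs: 0, 24, 48, 72.
4th diffs: 24, 24, 24 (constant).
Newton forward-difference form: x_k = 2 + (-5)·C(k,1) + (-26)·C(k,2) + 24·C(k,4).
At k = 16: k = 16, so x_{16} = 2 - 80 - 3120 + 43680 = 40482.

40482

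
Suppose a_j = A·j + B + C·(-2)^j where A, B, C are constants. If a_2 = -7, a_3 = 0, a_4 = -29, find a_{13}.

Plug in j = 2, 3, 4: 2A + B + 4C = -7; 3A + B - 8C = 0; 4A + B + 16C = -29.
Subtracting the first from the second: A - 12C = 7.
Subtracting the second from the third: A + 24C = -29.
Solving: C = -1, A = -5, then B = 7.
Therefore a_{13} = -65 + 7 + (-1)·(-8192) = 8134.

8134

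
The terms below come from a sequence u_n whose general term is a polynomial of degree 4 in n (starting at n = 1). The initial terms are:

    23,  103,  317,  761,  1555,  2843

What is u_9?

1st diffs: 80, 214, 444, 794, 1288.
2nd diffs: 134, 230, 350, 494.
3rd diffs: 96, 120, 144.
4th diffs: 24, 24 (constant).
Newton forward-difference form: u_n = 23 + 80·C(n-1,1) + 134·C(n-1,2) + 96·C(n-1,3) + 24·C(n-1,4).
At n = 9: n-1 = 8, so u_9 = 23 + 640 + 3752 + 5376 + 1680 = 11471.

11471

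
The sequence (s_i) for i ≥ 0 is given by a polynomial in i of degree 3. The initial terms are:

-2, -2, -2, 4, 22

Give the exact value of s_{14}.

1st diffs: 0, 0, 6, 18.
2nd diffs: 0, 6, 12.
3rd diffs: 6, 6 (constant).
Newton forward-difference form: s_i = -2 + 6·C(i,3).
At i = 14: i = 14, so s_{14} = -2 + 2184 = 2182.

2182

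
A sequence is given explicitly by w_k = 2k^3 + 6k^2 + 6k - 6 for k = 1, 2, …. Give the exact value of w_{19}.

15992

w_{19} = 2·19^3 + 6·19^2 + 6·19 - 6 = 15992.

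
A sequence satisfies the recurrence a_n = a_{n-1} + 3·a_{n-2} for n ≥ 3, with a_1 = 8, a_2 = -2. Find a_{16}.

a_3 = 22  a_4 = 16  a_5 = 82  …  a_{13} = 52072  a_{14} = 119422  a_{15} = 275638  a_{16} = 633904.

633904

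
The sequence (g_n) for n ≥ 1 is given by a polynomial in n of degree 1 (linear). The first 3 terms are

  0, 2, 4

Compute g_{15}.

28

1st diffs: 2, 2 (constant).
So g_n = 2n - 2.
Evaluating at n = 15 gives g_{15} = 28.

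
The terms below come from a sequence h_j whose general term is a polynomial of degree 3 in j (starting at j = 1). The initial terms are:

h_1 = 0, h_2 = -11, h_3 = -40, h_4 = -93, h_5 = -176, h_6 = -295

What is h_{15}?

-3976

1st diffs: -11, -29, -53, -83, -119.
2nd diffs: -18, -24, -30, -36.
3rd diffs: -6, -6, -6 (constant).
Newton forward-difference form: h_j = (-11)·C(j-1,1) + (-18)·C(j-1,2) + (-6)·C(j-1,3).
At j = 15: j-1 = 14, so h_{15} = -154 - 1638 - 2184 = -3976.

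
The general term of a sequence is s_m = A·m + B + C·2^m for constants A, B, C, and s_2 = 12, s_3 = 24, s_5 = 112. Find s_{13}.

32720

Write the equations: 2A + B + 4C = 12; 3A + B + 8C = 24; 5A + B + 32C = 112.
Subtracting the first from the second: A + 4C = 12.
Subtracting the second from the third: 2A + 24C = 88.
Solving: C = 4, A = -4, then B = 4.
Therefore s_{13} = -52 + 4 + 4·8192 = 32720.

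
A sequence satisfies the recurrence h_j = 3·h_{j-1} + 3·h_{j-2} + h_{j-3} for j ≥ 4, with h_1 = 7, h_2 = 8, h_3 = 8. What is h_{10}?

Step forward from the initial values:
h_4 = 55;  h_5 = 197;  h_6 = 764;  h_7 = 2938;  h_8 = 11303;  h_9 = 43487;  h_{10} = 167308.

167308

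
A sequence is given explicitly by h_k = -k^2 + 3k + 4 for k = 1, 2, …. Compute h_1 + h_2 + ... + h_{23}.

-3404

Over k = 1..23: Σk = 276, Σk² = 4324.
Total = (-1)·4324 + (3)·276 + (4)·23 = -3404.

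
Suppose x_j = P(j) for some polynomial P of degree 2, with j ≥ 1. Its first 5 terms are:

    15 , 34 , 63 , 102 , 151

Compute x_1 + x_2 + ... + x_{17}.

9639

1st diffs: 19, 29, 39, 49.
2nd diffs: 10, 10, 10 (constant).
So x_j = 5j^2 + 4j + 6.
Continuing: …, 210, 279, 358, 447, …, x_{17} = 1519.
Summing j = 1..17 (17 terms) gives 9639.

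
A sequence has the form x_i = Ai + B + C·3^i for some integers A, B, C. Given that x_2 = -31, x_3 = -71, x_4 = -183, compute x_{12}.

Plug in i = 2, 3, 4: 2A + B + 9C = -31; 3A + B + 27C = -71; 4A + B + 81C = -183.
Subtracting the first from the second: A + 18C = -40.
Subtracting the second from the third: A + 54C = -112.
Solving: C = -2, A = -4, then B = -5.
Therefore x_{12} = -48 + (-5) + (-2)·531441 = -1062935.

-1062935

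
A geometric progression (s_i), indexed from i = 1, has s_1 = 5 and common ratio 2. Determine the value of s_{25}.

s_i = 5·2^(i-1).
s_{25} = 5·2^24 = 83886080.

83886080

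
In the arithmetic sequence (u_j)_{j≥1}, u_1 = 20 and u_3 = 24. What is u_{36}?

90

Common difference d = (24 - 20) / (3 - 1) = 2.
u_j = 20 + (j - 1)·2.
u_{36} = 20 + 35·2 = 90.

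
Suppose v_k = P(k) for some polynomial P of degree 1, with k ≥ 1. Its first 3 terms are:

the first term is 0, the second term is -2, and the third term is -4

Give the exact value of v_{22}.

1st diffs: -2, -2 (constant).
So v_k = -2k + 2.
Evaluating at k = 22 gives v_{22} = -42.

-42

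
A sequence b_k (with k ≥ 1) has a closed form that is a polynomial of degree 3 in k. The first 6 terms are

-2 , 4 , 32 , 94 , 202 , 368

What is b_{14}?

1st diffs: 6, 28, 62, 108, 166.
2nd diffs: 22, 34, 46, 58.
3rd diffs: 12, 12, 12 (constant).
Newton forward-difference form: b_k = -2 + 6·C(k-1,1) + 22·C(k-1,2) + 12·C(k-1,3).
At k = 14: k-1 = 13, so b_{14} = -2 + 78 + 1716 + 3432 = 5224.

5224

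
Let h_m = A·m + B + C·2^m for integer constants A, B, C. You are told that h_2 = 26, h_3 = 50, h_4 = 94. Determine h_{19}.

2621514

Plug in m = 2, 3, 4: 2A + B + 4C = 26; 3A + B + 8C = 50; 4A + B + 16C = 94.
Subtracting the first from the second: A + 4C = 24.
Subtracting the second from the third: A + 8C = 44.
Solving: C = 5, A = 4, then B = -2.
Hence h_{19} = 4·19 + (-2) + 5·524288 = 2621514.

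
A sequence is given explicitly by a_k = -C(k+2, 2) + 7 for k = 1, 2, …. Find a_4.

-8

C(6, 2) = 15, so a_4 = -8.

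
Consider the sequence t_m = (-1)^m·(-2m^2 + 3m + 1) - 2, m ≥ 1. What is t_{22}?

(-1)^22 = 1; -2m^2 + 3m + 1 at m=22 is -901; so t_{22} = -903.

-903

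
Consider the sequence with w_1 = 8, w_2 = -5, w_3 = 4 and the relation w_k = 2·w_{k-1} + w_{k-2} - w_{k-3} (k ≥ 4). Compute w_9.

w_4 = -5; w_5 = -1; w_6 = -11; w_7 = -18; w_8 = -46; w_9 = -99.

-99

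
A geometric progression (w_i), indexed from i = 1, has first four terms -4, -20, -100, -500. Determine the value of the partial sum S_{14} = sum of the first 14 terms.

Common ratio r = 5.
w_i = (-4)·5^(i-1).
S = (-4)·(5^14 - 1)/(5 - 1) = (-4)·(6103515625 - 1)/(4) = -6103515624.

-6103515624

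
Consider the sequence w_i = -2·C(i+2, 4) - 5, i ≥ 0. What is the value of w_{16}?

C(18, 4) = 3060, so w_{16} = -6125.

-6125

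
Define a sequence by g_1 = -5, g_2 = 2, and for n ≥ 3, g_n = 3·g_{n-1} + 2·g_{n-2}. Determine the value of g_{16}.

-36868112

g_3 = -4  g_4 = -8  g_5 = -32  …  g_{13} = -816080  g_{14} = -2906512  g_{15} = -10351696  g_{16} = -36868112.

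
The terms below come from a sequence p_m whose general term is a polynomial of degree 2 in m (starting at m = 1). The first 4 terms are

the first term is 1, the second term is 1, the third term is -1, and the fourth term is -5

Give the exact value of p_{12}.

-109

1st diffs: 0, -2, -4.
2nd diffs: -2, -2 (constant).
Newton forward-difference form: p_m = 1 + (-2)·C(m-1,2).
At m = 12: m-1 = 11, so p_{12} = 1 - 110 = -109.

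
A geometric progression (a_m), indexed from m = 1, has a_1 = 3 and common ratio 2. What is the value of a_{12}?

a_m = 3·2^(m-1).
a_{12} = 3·2^11 = 6144.

6144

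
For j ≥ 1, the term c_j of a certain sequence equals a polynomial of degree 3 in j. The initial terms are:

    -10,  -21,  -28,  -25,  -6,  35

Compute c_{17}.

3654

1st diffs: -11, -7, 3, 19, 41.
2nd diffs: 4, 10, 16, 22.
3rd diffs: 6, 6, 6 (constant).
Newton forward-difference form: c_j = -10 + (-11)·C(j-1,1) + 4·C(j-1,2) + 6·C(j-1,3).
At j = 17: j-1 = 16, so c_{17} = -10 - 176 + 480 + 3360 = 3654.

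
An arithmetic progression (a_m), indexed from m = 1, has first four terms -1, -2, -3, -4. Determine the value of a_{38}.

-38

Common difference d = -1.
a_m = -1 + (m - 1)·(-1).
a_{38} = -1 + 37·(-1) = -38.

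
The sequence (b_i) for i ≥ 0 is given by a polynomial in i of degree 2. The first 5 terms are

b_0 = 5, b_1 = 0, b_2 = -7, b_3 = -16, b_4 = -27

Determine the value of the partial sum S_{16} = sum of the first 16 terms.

1st diffs: -5, -7, -9, -11.
2nd diffs: -2, -2, -2 (constant).
Newton forward-difference form: b_i = 5 + (-5)·C(i,1) + (-2)·C(i,2).
Continuing: …, -40, -55, -72, -91, …, b_{15} = -280.
Summing i = 0..15 (16 terms) gives -1640.

-1640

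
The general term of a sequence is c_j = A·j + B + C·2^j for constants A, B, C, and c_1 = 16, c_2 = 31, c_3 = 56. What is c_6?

Plug in j = 1, 2, 3: A + B + 2C = 16; 2A + B + 4C = 31; 3A + B + 8C = 56.
Subtracting the first from the second: A + 2C = 15.
Subtracting the second from the third: A + 4C = 25.
Solving: C = 5, A = 5, then B = 1.
Hence c_6 = 5·6 + 1 + 5·64 = 351.

351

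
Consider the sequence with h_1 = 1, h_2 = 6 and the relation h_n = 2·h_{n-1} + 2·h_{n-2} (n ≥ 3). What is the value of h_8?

Iterate the recurrence:
h_3 = 14; h_4 = 40; h_5 = 108; h_6 = 296; h_7 = 808; h_8 = 2208.

2208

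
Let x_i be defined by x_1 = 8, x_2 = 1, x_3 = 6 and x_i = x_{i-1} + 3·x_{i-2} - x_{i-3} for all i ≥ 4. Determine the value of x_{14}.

Step forward from the initial values:
x_4 = 1, x_5 = 18, x_6 = 15, …, x_{11} = 1258, x_{12} = 2477, x_{13} = 5750, x_{14} = 11923.

11923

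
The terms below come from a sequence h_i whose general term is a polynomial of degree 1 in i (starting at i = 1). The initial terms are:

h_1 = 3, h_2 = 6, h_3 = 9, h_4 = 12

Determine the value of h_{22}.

1st diffs: 3, 3, 3 (constant).
So h_i = 3i.
Evaluating at i = 22 gives h_{22} = 66.

66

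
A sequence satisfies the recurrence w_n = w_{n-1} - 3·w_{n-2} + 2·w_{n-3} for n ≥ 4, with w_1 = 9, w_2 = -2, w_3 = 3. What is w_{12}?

931

Compute successive terms:
w_4 = 27;  w_5 = 14;  w_6 = -61;  w_7 = -49;  w_8 = 162;  w_9 = 187;  w_{10} = -397;  w_{11} = -634;  w_{12} = 931.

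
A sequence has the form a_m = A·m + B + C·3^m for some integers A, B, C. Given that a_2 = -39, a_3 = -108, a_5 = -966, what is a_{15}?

At m = 2, 3, 5: 2A + B + 9C = -39; 3A + B + 27C = -108; 5A + B + 243C = -966.
Subtracting the first from the second: A + 18C = -69.
Subtracting the second from the third: 2A + 216C = -858.
Solving: C = -4, A = 3, then B = -9.
Therefore a_{15} = 45 + (-9) + (-4)·14348907 = -57395592.

-57395592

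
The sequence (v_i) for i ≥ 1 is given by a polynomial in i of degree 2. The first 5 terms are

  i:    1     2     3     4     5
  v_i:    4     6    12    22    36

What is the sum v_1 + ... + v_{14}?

1st diffs: 2, 6, 10, 14.
2nd diffs: 4, 4, 4 (constant).
Newton forward-difference form: v_i = 4 + 2·C(i-1,1) + 4·C(i-1,2).
Continuing: …, 54, 76, 102, 132, …, v_{14} = 342.
Summing i = 1..14 (14 terms) gives 1694.

1694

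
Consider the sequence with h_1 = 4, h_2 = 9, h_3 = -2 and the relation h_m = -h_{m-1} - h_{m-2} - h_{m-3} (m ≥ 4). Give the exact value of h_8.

-11

Iterate the recurrence:
h_4 = -11  h_5 = 4  h_6 = 9  h_7 = -2  h_8 = -11.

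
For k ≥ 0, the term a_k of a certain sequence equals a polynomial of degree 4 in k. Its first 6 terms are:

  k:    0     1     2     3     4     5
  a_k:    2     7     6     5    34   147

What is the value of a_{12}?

12866

1st diffs: 5, -1, -1, 29, 113.
2nd diffs: -6, 0, 30, 84.
3rd diffs: 6, 30, 54.
4th diffs: 24, 24 (constant).
Newton forward-difference form: a_k = 2 + 5·C(k,1) + (-6)·C(k,2) + 6·C(k,3) + 24·C(k,4).
At k = 12: k = 12, so a_{12} = 2 + 60 - 396 + 1320 + 11880 = 12866.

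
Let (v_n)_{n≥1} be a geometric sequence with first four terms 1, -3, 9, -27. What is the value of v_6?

Common ratio r = -3.
v_n = 1·(-3)^(n-1).
v_6 = 1·(-3)^5 = -243.

-243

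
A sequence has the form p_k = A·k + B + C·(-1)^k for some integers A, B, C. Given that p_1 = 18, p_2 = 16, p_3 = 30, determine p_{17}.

114

Plug in k = 1, 2, 3: A + B - C = 18; 2A + B + C = 16; 3A + B - C = 30.
Subtracting the first from the second: A + 2C = -2.
Subtracting the second from the third: A - 2C = 14.
Solving: C = -4, A = 6, then B = 8.
Hence p_{17} = 6·17 + 8 + (-4)·(-1) = 114.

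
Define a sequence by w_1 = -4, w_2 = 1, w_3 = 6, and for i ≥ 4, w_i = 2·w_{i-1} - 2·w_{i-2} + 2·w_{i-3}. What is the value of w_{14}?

16

Applying the relation repeatedly:
w_4 = 2;  w_5 = -6;  w_6 = -4;  …;  w_{11} = 8;  w_{12} = 32;  w_{13} = 32;  w_{14} = 16.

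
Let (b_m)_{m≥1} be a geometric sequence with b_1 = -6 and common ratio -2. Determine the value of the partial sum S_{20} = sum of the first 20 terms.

b_m = (-6)·(-2)^(m-1).
S = (-6)·((-2)^20 - 1)/(-2 - 1) = (-6)·(1048576 - 1)/(-3) = 2097150.

2097150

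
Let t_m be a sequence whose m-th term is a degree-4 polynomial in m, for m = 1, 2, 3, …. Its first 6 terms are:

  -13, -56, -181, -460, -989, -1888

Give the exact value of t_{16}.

1st diffs: -43, -125, -279, -529, -899.
2nd diffs: -82, -154, -250, -370.
3rd diffs: -72, -96, -120.
4th diffs: -24, -24 (constant).
Newton forward-difference form: t_m = -13 + (-43)·C(m-1,1) + (-82)·C(m-1,2) + (-72)·C(m-1,3) + (-24)·C(m-1,4).
At m = 16: m-1 = 15, so t_{16} = -13 - 645 - 8610 - 32760 - 32760 = -74788.

-74788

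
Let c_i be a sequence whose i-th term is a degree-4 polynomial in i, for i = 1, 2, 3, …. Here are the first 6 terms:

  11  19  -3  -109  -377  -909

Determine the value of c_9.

-5469

1st diffs: 8, -22, -106, -268, -532.
2nd diffs: -30, -84, -162, -264.
3rd diffs: -54, -78, -102.
4th diffs: -24, -24 (constant).
Newton forward-difference form: c_i = 11 + 8·C(i-1,1) + (-30)·C(i-1,2) + (-54)·C(i-1,3) + (-24)·C(i-1,4).
At i = 9: i-1 = 8, so c_9 = 11 + 64 - 840 - 3024 - 1680 = -5469.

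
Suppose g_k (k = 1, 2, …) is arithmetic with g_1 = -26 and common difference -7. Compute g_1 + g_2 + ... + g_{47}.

-8789

g_k = -26 + (k - 1)·(-7).
g_{47} = -348; S = 47·(-26 + (-348))/2 = -8789.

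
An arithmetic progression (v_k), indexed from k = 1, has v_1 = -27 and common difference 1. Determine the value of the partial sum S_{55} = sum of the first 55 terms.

v_k = -27 + (k - 1)·1.
v_{55} = 27; S = 55·(-27 + 27)/2 = 0.

0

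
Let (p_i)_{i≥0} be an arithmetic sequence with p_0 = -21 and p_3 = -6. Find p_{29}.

Common difference d = (-6 - (-21)) / (3 - 0) = 5.
p_i = -21 + (i - 0)·5.
p_{29} = -21 + 29·5 = 124.

124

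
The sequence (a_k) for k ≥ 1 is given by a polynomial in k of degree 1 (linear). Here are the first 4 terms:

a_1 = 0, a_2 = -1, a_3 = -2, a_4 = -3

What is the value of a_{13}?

1st diffs: -1, -1, -1 (constant).
So a_k = -k + 1.
Evaluating at k = 13 gives a_{13} = -12.

-12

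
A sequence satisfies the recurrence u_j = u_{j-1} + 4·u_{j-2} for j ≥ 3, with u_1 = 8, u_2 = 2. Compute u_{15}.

Iterate the recurrence:
u_3 = 34, u_4 = 42, u_5 = 178, …, u_{12} = 108906, u_{13} = 281458, u_{14} = 717082, u_{15} = 1842914.

1842914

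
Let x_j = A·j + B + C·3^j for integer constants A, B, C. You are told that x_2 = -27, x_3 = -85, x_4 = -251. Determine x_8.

-19707

Plug in j = 2, 3, 4: 2A + B + 9C = -27; 3A + B + 27C = -85; 4A + B + 81C = -251.
Subtracting the first from the second: A + 18C = -58.
Subtracting the second from the third: A + 54C = -166.
Solving: C = -3, A = -4, then B = 8.
Hence x_8 = -4·8 + 8 + (-3)·6561 = -19707.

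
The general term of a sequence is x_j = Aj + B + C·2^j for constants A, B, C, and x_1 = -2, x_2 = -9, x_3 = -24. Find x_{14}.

Write the equations: A + B + 2C = -2; 2A + B + 4C = -9; 3A + B + 8C = -24.
Subtracting the first from the second: A + 2C = -7.
Subtracting the second from the third: A + 4C = -15.
Solving: C = -4, A = 1, then B = 5.
Hence x_{14} = 1·14 + 5 + (-4)·16384 = -65517.

-65517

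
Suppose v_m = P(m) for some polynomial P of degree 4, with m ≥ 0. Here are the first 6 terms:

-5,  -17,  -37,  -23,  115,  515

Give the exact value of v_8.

5387

1st diffs: -12, -20, 14, 138, 400.
2nd diffs: -8, 34, 124, 262.
3rd diffs: 42, 90, 138.
4th diffs: 48, 48 (constant).
Newton forward-difference form: v_m = -5 + (-12)·C(m,1) + (-8)·C(m,2) + 42·C(m,3) + 48·C(m,4).
At m = 8: m = 8, so v_8 = -5 - 96 - 224 + 2352 + 3360 = 5387.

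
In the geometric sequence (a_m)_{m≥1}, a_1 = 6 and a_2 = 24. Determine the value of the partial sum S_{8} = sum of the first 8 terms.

Common ratio r = 4.
a_m = 6·4^(m-1).
S = 6·(4^8 - 1)/(4 - 1) = 6·(65536 - 1)/(3) = 131070.

131070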